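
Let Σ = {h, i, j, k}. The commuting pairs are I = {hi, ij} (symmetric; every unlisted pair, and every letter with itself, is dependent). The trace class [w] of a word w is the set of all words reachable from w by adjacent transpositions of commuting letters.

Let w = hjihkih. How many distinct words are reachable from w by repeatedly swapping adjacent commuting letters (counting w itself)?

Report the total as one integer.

8

piece 0:h — minimal
piece 1:j rests on {0:h}
piece 2:i — minimal
piece 3:h rests on {1:j}
piece 4:k rests on {2:i, 3:h}
piece 5:i rests on {4:k}
piece 6:h rests on {4:k}
minimal pieces: {0:h, 2:i}
ways to finish when only these pieces remain (= sum over removing one remaining piece with nothing left below it):
  1 left: {5}→1  {6}→1
  2 left: {5,6}→2
  3 left: {4,5,6}→2
  4 left: {2,4,5,6}→2  {3,4,5,6}→2
  5 left: {1,3,4,5,6}→2  {2,3,4,5,6}→4
  placing 0:h first → 6 extensions
  placing 2:i first → 2 extensions
total linear extensions = 8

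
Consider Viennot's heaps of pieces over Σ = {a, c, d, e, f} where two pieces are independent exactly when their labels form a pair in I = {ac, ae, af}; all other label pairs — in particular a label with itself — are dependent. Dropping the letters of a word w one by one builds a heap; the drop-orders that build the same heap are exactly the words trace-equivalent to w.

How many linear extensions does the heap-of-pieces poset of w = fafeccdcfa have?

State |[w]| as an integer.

drop 0:f onto floor
drop 1:a onto floor
drop 2:f onto {0:f}
drop 3:e onto {2:f}
drop 4:c onto {3:e}
drop 5:c onto {4:c}
drop 6:d onto {1:a, 5:c}
drop 7:c onto {6:d}
drop 8:f onto {7:c}
drop 9:a onto {6:d}
ground layer = {0:f, 1:a}
drop-orders for the pieces not yet dropped (sum over which currently-grounded one goes next):
  1 to go: {8} 1  {9} 1
  2 to go: {7,8} 1  {8,9} 2
  3 to go: {7,8,9} 3
  4 to go: {6,7,8,9} 3
  5 to go: {1,6,7,8,9} 3  {5,6,7,8,9} 3
  6 to go: {1,5,6,7,8,9} 6  {4,5,6,7,8,9} 3
  7 to go: {1,4,5,6,7,8,9} 9  {3,4,5,6,7,8,9} 3
  8 to go: {1,3,4,5,6,7,8,9} 12  {2,3,4,5,6,7,8,9} 3
  if 0:f drops first: 15 orders
  if 1:a drops first: 3 orders
heap linearizations: 18

18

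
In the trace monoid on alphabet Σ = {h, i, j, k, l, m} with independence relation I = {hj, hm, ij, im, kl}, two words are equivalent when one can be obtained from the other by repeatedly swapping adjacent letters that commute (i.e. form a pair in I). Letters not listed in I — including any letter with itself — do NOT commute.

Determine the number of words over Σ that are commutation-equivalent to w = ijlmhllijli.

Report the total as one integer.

8

0(i) covers ∅
1(j) covers ∅
2(l) covers 0:i, 1:j
3(m) covers 2:l
4(h) covers 2:l
5(l) covers 3:m, 4:h
6(l) covers 5:l
7(i) covers 6:l
8(j) covers 6:l
9(l) covers 7:i, 8:j
10(i) covers 9:l
floor of heap: 0:i, 1:j
completions by unplaced set U, small U first (add the entries for U minus each lowest piece of U):
  |U|=1: {10}:1
  |U|=2: {9,10}:1
  |U|=3: {7,9,10}:1  {8,9,10}:1
  |U|=4: {7,8,9,10}:2
  |U|=5: {6,7,8,9,10}:2
  |U|=6: {5,6,7,8,9,10}:2
  |U|=7: {3,5,6,7,8,9,10}:2  {4,5,6,7,8,9,10}:2
  |U|=8: {3,4,5,6,7,8,9,10}:4
  |U|=9: {2,3,4,5,6,7,8,9,10}:4
  start at 0(i): 4
  start at 1(j): 4
sum over floor = 8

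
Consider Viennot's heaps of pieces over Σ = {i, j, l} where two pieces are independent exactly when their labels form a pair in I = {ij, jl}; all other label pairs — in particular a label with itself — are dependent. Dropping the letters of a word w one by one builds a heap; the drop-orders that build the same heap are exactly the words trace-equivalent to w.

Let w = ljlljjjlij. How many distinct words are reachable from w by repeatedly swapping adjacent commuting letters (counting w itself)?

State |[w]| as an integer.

0(l) covers ∅
1(j) covers ∅
2(l) covers 0:l
3(l) covers 2:l
4(j) covers 1:j
5(j) covers 4:j
6(j) covers 5:j
7(l) covers 3:l
8(i) covers 7:l
9(j) covers 6:j
floor of heap: 0:l, 1:j
completions by unplaced set U, small U first (add the entries for U minus each lowest piece of U):
  |U|=1: {8}:1  {9}:1
  |U|=2: {6,9}:1  {7,8}:1  {8,9}:2
  |U|=3: {3,7,8}:1  {5,6,9}:1  {6,8,9}:3  {7,8,9}:3
  |U|=4: {2,3,7,8}:1  {3,7,8,9}:4  {4,5,6,9}:1  {5,6,8,9}:4  {6,7,8,9}:6
  |U|=5: {0,2,3,7,8}:1  {1,4,5,6,9}:1  {2,3,7,8,9}:5  {3,6,7,8,9}:10  {4,5,6,8,9}:5  {5,6,7,8,9}:10
  |U|=6: {0,2,3,7,8,9}:6  {1,4,5,6,8,9}:6  {2,3,6,7,8,9}:15  {3,5,6,7,8,9}:20  {4,5,6,7,8,9}:15
  |U|=7: {0,2,3,6,7,8,9}:21  {1,4,5,6,7,8,9}:21  {2,3,5,6,7,8,9}:35  {3,4,5,6,7,8,9}:35
  |U|=8: {0,2,3,5,6,7,8,9}:56  {1,3,4,5,6,7,8,9}:56  {2,3,4,5,6,7,8,9}:70
  start at 0(l): 126
  start at 1(j): 126
sum over floor = 252

252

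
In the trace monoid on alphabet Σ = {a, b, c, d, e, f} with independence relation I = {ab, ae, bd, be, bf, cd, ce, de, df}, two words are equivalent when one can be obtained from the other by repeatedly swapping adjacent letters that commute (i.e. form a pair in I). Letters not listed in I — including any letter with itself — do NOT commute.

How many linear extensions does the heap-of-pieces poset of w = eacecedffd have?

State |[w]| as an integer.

606

0(e) covers ∅
1(a) covers ∅
2(c) covers 1:a
3(e) covers 0:e
4(c) covers 2:c
5(e) covers 3:e
6(d) covers 1:a
7(f) covers 4:c, 5:e
8(f) covers 7:f
9(d) covers 6:d
floor of heap: 0:e, 1:a
completions by unplaced set U, small U first (add the entries for U minus each lowest piece of U):
  |U|=1: {8}:1  {9}:1
  |U|=2: {6,9}:1  {7,8}:1  {8,9}:2
  |U|=3: {4,7,8}:1  {5,7,8}:1  {6,8,9}:3  {7,8,9}:3
  |U|=4: {2,4,7,8}:1  {3,5,7,8}:1  {4,5,7,8}:2  {4,7,8,9}:4  {5,7,8,9}:4  {6,7,8,9}:6
  |U|=5: {0,3,5,7,8}:1  {2,4,5,7,8}:3  {2,4,7,8,9}:5  {3,4,5,7,8}:3  {3,5,7,8,9}:5  {4,5,7,8,9}:10  {4,6,7,8,9}:10  {5,6,7,8,9}:10
  |U|=6: {0,3,4,5,7,8}:4  {0,3,5,7,8,9}:6  {2,3,4,5,7,8}:6  {2,4,5,7,8,9}:18  {2,4,6,7,8,9}:15  {3,4,5,7,8,9}:18  {3,5,6,7,8,9}:15  {4,5,6,7,8,9}:30
  |U|=7: {0,2,3,4,5,7,8}:10  {0,3,4,5,7,8,9}:28  {0,3,5,6,7,8,9}:21  {1,2,4,6,7,8,9}:15  {2,3,4,5,7,8,9}:42  {2,4,5,6,7,8,9}:63  {3,4,5,6,7,8,9}:63
  |U|=8: {0,2,3,4,5,7,8,9}:80  {0,3,4,5,6,7,8,9}:112  {1,2,4,5,6,7,8,9}:78  {2,3,4,5,6,7,8,9}:168
  start at 0(e): 246
  start at 1(a): 360
sum over floor = 606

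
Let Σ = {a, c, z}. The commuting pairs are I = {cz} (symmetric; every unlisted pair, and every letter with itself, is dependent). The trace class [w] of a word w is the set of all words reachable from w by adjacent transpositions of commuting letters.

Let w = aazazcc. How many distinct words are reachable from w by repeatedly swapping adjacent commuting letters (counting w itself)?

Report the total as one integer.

drop 0:a onto floor
drop 1:a onto {0:a}
drop 2:z onto {1:a}
drop 3:a onto {2:z}
drop 4:z onto {3:a}
drop 5:c onto {3:a}
drop 6:c onto {5:c}
ground layer = {0:a}
drop-orders for the pieces not yet dropped (sum over which currently-grounded one goes next):
  1 to go: {4} 1  {6} 1
  2 to go: {4,6} 2  {5,6} 1
  3 to go: {4,5,6} 3
  4 to go: {3,4,5,6} 3
  5 to go: {2,3,4,5,6} 3
  if 0:a drops first: 3 orders

3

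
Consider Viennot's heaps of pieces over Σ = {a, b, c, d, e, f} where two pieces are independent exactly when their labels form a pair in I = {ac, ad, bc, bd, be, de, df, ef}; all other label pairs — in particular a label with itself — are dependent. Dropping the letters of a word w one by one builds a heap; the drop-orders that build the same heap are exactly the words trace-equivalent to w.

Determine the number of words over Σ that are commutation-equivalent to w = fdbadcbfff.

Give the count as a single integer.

drop 0:f onto floor
drop 1:d onto floor
drop 2:b onto {0:f}
drop 3:a onto {2:b}
drop 4:d onto {1:d}
drop 5:c onto {0:f, 4:d}
drop 6:b onto {3:a}
drop 7:f onto {5:c, 6:b}
drop 8:f onto {7:f}
drop 9:f onto {8:f}
ground layer = {0:f, 1:d}
drop-orders for the pieces not yet dropped (sum over which currently-grounded one goes next):
  1 to go: {9} 1
  2 to go: {8,9} 1
  3 to go: {7,8,9} 1
  4 to go: {5,7,8,9} 1  {6,7,8,9} 1
  5 to go: {3,6,7,8,9} 1  {4,5,7,8,9} 1  {5,6,7,8,9} 2
  6 to go: {1,4,5,7,8,9} 1  {2,3,6,7,8,9} 1  {3,5,6,7,8,9} 3  {4,5,6,7,8,9} 3
  7 to go: {1,4,5,6,7,8,9} 4  {2,3,5,6,7,8,9} 4  {3,4,5,6,7,8,9} 6
  8 to go: {0,2,3,5,6,7,8,9} 4  {1,3,4,5,6,7,8,9} 10  {2,3,4,5,6,7,8,9} 10
  if 0:f drops first: 20 orders
  if 1:d drops first: 14 orders
heap linearizations: 34

34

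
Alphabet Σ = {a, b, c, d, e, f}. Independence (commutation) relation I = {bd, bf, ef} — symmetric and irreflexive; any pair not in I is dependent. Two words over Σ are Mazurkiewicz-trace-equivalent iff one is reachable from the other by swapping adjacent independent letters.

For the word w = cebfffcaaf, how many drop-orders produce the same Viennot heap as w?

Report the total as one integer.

#0=c has no predecessor
#1=e depends on [0:c]
#2=b depends on [1:e]
#3=f depends on [0:c]
#4=f depends on [3:f]
#5=f depends on [4:f]
#6=c depends on [2:b, 5:f]
#7=a depends on [6:c]
#8=a depends on [7:a]
#9=f depends on [8:a]
sources: [0:c]
N(rest) = Σ N(rest − s) over sources s of rest; N(one piece) = 1:
  size 1 → [9]=1
  size 2 → [8,9]=1
  size 3 → [7,8,9]=1
  size 4 → [6,7,8,9]=1
  size 5 → [2,6,7,8,9]=1  [5,6,7,8,9]=1
  size 6 → [1,2,6,7,8,9]=1  [2,5,6,7,8,9]=2  [4,5,6,7,8,9]=1
  size 7 → [1,2,5,6,7,8,9]=3  [2,4,5,6,7,8,9]=3  [3,4,5,6,7,8,9]=1
  size 8 → [1,2,4,5,6,7,8,9]=6  [2,3,4,5,6,7,8,9]=4
  first=0(c) contributes 10

10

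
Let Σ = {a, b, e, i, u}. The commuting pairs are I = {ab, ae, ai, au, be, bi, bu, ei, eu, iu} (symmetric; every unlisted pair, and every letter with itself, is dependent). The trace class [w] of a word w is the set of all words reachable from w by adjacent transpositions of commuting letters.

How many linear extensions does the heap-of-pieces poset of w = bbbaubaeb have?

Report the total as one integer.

drop 0:b onto floor
drop 1:b onto {0:b}
drop 2:b onto {1:b}
drop 3:a onto floor
drop 4:u onto floor
drop 5:b onto {2:b}
drop 6:a onto {3:a}
drop 7:e onto floor
drop 8:b onto {5:b}
ground layer = {0:b, 3:a, 4:u, 7:e}
drop-orders for the pieces not yet dropped (sum over which currently-grounded one goes next):
  1 to go: {4} 1  {6} 1  {7} 1  {8} 1
  2 to go: {3,6} 1  {4,6} 2  {4,7} 2  {4,8} 2  {5,8} 1  {6,7} 2  {6,8} 2  {7,8} 2
  3 to go: {2,5,8} 1  {3,4,6} 3  {3,6,7} 3  {3,6,8} 3  {4,5,8} 3  {4,6,7} 6  {4,6,8} 6  {4,7,8} 6  {5,6,8} 3  {5,7,8} 3  {6,7,8} 6
  4 to go: {1,2,5,8} 1  {2,4,5,8} 4  {2,5,6,8} 4  {2,5,7,8} 4  {3,4,6,7} 12  {3,4,6,8} 12  {3,5,6,8} 6  {3,6,7,8} 12  {4,5,6,8} 12  {4,5,7,8} 12  {4,6,7,8} 24  {5,6,7,8} 12
  5 to go: {0,1,2,5,8} 1  {1,2,4,5,8} 5  {1,2,5,6,8} 5  {1,2,5,7,8} 5  {2,3,5,6,8} 10  {2,4,5,6,8} 20  {2,4,5,7,8} 20  {2,5,6,7,8} 20  {3,4,5,6,8} 30  {3,4,6,7,8} 60  {3,5,6,7,8} 30  {4,5,6,7,8} 60
  6 to go: {0,1,2,4,5,8} 6  {0,1,2,5,6,8} 6  {0,1,2,5,7,8} 6  {1,2,3,5,6,8} 15  {1,2,4,5,6,8} 30  {1,2,4,5,7,8} 30  {1,2,5,6,7,8} 30  {2,3,4,5,6,8} 60  {2,3,5,6,7,8} 60  {2,4,5,6,7,8} 120  {3,4,5,6,7,8} 180
  7 to go: {0,1,2,3,5,6,8} 21  {0,1,2,4,5,6,8} 42  {0,1,2,4,5,7,8} 42  {0,1,2,5,6,7,8} 42  {1,2,3,4,5,6,8} 105  {1,2,3,5,6,7,8} 105  {1,2,4,5,6,7,8} 210  {2,3,4,5,6,7,8} 420
  if 0:b drops first: 840 orders
  if 3:a drops first: 336 orders
  if 4:u drops first: 168 orders
  if 7:e drops first: 168 orders
heap linearizations: 1512

1512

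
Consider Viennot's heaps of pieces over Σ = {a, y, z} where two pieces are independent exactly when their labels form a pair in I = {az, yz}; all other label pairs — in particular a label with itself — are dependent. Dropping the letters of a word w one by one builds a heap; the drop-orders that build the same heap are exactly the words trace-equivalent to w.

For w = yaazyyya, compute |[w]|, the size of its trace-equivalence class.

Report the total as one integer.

0(y) covers ∅
1(a) covers 0:y
2(a) covers 1:a
3(z) covers ∅
4(y) covers 2:a
5(y) covers 4:y
6(y) covers 5:y
7(a) covers 6:y
floor of heap: 0:y, 3:z
completions by unplaced set U, small U first (add the entries for U minus each lowest piece of U):
  |U|=1: {3}:1  {7}:1
  |U|=2: {3,7}:2  {6,7}:1
  |U|=3: {3,6,7}:3  {5,6,7}:1
  |U|=4: {3,5,6,7}:4  {4,5,6,7}:1
  |U|=5: {2,4,5,6,7}:1  {3,4,5,6,7}:5
  |U|=6: {1,2,4,5,6,7}:1  {2,3,4,5,6,7}:6
  start at 0(y): 7
  start at 3(z): 1
sum over floor = 8

8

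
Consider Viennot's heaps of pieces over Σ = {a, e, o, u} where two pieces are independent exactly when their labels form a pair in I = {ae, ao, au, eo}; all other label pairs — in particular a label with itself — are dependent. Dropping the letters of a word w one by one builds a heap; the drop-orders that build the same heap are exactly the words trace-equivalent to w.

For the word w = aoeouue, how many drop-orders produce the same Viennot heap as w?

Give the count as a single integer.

0(a) covers ∅
1(o) covers ∅
2(e) covers ∅
3(o) covers 1:o
4(u) covers 2:e, 3:o
5(u) covers 4:u
6(e) covers 5:u
floor of heap: 0:a, 1:o, 2:e
completions by unplaced set U, small U first (add the entries for U minus each lowest piece of U):
  |U|=1: {0}:1  {6}:1
  |U|=2: {0,6}:2  {5,6}:1
  |U|=3: {0,5,6}:3  {4,5,6}:1
  |U|=4: {0,4,5,6}:4  {2,4,5,6}:1  {3,4,5,6}:1
  |U|=5: {0,2,4,5,6}:5  {0,3,4,5,6}:5  {1,3,4,5,6}:1  {2,3,4,5,6}:2
  start at 0(a): 3
  start at 1(o): 12
  start at 2(e): 6
sum over floor = 21

21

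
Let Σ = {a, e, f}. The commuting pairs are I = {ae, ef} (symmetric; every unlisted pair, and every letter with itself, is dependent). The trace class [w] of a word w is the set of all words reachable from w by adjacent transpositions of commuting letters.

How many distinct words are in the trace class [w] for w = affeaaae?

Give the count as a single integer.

piece 0:a — minimal
piece 1:f rests on {0:a}
piece 2:f rests on {1:f}
piece 3:e — minimal
piece 4:a rests on {2:f}
piece 5:a rests on {4:a}
piece 6:a rests on {5:a}
piece 7:e rests on {3:e}
minimal pieces: {0:a, 3:e}
ways to finish when only these pieces remain (= sum over removing one remaining piece with nothing left below it):
  1 left: {6}→1  {7}→1
  2 left: {3,7}→1  {5,6}→1  {6,7}→2
  3 left: {3,6,7}→3  {4,5,6}→1  {5,6,7}→3
  4 left: {2,4,5,6}→1  {3,5,6,7}→6  {4,5,6,7}→4
  5 left: {1,2,4,5,6}→1  {2,4,5,6,7}→5  {3,4,5,6,7}→10
  6 left: {0,1,2,4,5,6}→1  {1,2,4,5,6,7}→6  {2,3,4,5,6,7}→15
  placing 0:a first → 21 extensions
  placing 3:e first → 7 extensions
total linear extensions = 28

28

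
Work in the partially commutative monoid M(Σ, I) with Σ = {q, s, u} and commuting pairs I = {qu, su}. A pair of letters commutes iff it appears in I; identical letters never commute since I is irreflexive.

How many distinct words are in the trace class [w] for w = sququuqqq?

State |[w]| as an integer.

drop 0:s onto floor
drop 1:q onto {0:s}
drop 2:u onto floor
drop 3:q onto {1:q}
drop 4:u onto {2:u}
drop 5:u onto {4:u}
drop 6:q onto {3:q}
drop 7:q onto {6:q}
drop 8:q onto {7:q}
ground layer = {0:s, 2:u}
drop-orders for the pieces not yet dropped (sum over which currently-grounded one goes next):
  1 to go: {5} 1  {8} 1
  2 to go: {4,5} 1  {5,8} 2  {7,8} 1
  3 to go: {2,4,5} 1  {4,5,8} 3  {5,7,8} 3  {6,7,8} 1
  4 to go: {2,4,5,8} 4  {3,6,7,8} 1  {4,5,7,8} 6  {5,6,7,8} 4
  5 to go: {1,3,6,7,8} 1  {2,4,5,7,8} 10  {3,5,6,7,8} 5  {4,5,6,7,8} 10
  6 to go: {0,1,3,6,7,8} 1  {1,3,5,6,7,8} 6  {2,4,5,6,7,8} 20  {3,4,5,6,7,8} 15
  7 to go: {0,1,3,5,6,7,8} 7  {1,3,4,5,6,7,8} 21  {2,3,4,5,6,7,8} 35
  if 0:s drops first: 56 orders
  if 2:u drops first: 28 orders
heap linearizations: 84

84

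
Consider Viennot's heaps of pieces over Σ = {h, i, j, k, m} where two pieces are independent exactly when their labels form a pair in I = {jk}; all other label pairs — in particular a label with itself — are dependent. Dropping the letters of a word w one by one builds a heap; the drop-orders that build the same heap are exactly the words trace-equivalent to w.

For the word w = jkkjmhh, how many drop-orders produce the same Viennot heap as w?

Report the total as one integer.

6

drop 0:j onto floor
drop 1:k onto floor
drop 2:k onto {1:k}
drop 3:j onto {0:j}
drop 4:m onto {2:k, 3:j}
drop 5:h onto {4:m}
drop 6:h onto {5:h}
ground layer = {0:j, 1:k}
drop-orders for the pieces not yet dropped (sum over which currently-grounded one goes next):
  1 to go: {6} 1
  2 to go: {5,6} 1
  3 to go: {4,5,6} 1
  4 to go: {2,4,5,6} 1  {3,4,5,6} 1
  5 to go: {0,3,4,5,6} 1  {1,2,4,5,6} 1  {2,3,4,5,6} 2
  if 0:j drops first: 3 orders
  if 1:k drops first: 3 orders
heap linearizations: 6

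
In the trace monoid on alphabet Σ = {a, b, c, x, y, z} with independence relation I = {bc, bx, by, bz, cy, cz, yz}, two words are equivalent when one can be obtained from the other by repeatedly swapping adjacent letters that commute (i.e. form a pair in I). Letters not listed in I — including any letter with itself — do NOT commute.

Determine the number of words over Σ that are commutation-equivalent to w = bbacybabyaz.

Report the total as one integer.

piece 0:b — minimal
piece 1:b rests on {0:b}
piece 2:a rests on {1:b}
piece 3:c rests on {2:a}
piece 4:y rests on {2:a}
piece 5:b rests on {2:a}
piece 6:a rests on {3:c, 4:y, 5:b}
piece 7:b rests on {6:a}
piece 8:y rests on {6:a}
piece 9:a rests on {7:b, 8:y}
piece 10:z rests on {9:a}
minimal pieces: {0:b}
ways to finish when only these pieces remain (= sum over removing one remaining piece with nothing left below it):
  1 left: {10}→1
  2 left: {9,10}→1
  3 left: {7,9,10}→1  {8,9,10}→1
  4 left: {7,8,9,10}→2
  5 left: {6,7,8,9,10}→2
  6 left: {3,6,7,8,9,10}→2  {4,6,7,8,9,10}→2  {5,6,7,8,9,10}→2
  7 left: {3,4,6,7,8,9,10}→4  {3,5,6,7,8,9,10}→4  {4,5,6,7,8,9,10}→4
  8 left: {3,4,5,6,7,8,9,10}→12
  9 left: {2,3,4,5,6,7,8,9,10}→12
  placing 0:b first → 12 extensions

12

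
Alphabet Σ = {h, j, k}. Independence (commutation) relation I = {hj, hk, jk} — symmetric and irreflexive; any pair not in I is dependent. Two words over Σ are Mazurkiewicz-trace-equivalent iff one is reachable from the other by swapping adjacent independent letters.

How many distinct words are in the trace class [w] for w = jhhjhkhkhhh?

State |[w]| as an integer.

1980

drop 0:j onto floor
drop 1:h onto floor
drop 2:h onto {1:h}
drop 3:j onto {0:j}
drop 4:h onto {2:h}
drop 5:k onto floor
drop 6:h onto {4:h}
drop 7:k onto {5:k}
drop 8:h onto {6:h}
drop 9:h onto {8:h}
drop 10:h onto {9:h}
ground layer = {0:j, 1:h, 5:k}
drop-orders for the pieces not yet dropped (sum over which currently-grounded one goes next):
  1 to go: {3} 1  {7} 1  {10} 1
  2 to go: {0,3} 1  {3,7} 2  {3,10} 2  {5,7} 1  {7,10} 2  {9,10} 1
  3 to go: {0,3,7} 3  {0,3,10} 3  {3,5,7} 3  {3,7,10} 6  {3,9,10} 3  {5,7,10} 3  {7,9,10} 3  {8,9,10} 1
  4 to go: {0,3,5,7} 6  {0,3,7,10} 12  {0,3,9,10} 6  {3,5,7,10} 12  {3,7,9,10} 12  {3,8,9,10} 4  {5,7,9,10} 6  {6,8,9,10} 1  {7,8,9,10} 4
  5 to go: {0,3,5,7,10} 30  {0,3,7,9,10} 30  {0,3,8,9,10} 10  {3,5,7,9,10} 30  {3,6,8,9,10} 5  {3,7,8,9,10} 20  {4,6,8,9,10} 1  {5,7,8,9,10} 10  {6,7,8,9,10} 5
  6 to go: {0,3,5,7,9,10} 90  {0,3,6,8,9,10} 15  {0,3,7,8,9,10} 60  {2,4,6,8,9,10} 1  {3,4,6,8,9,10} 6  {3,5,7,8,9,10} 60  {3,6,7,8,9,10} 30  {4,6,7,8,9,10} 6  {5,6,7,8,9,10} 15
  7 to go: {0,3,4,6,8,9,10} 21  {0,3,5,7,8,9,10} 210  {0,3,6,7,8,9,10} 105  {1,2,4,6,8,9,10} 1  {2,3,4,6,8,9,10} 7  {2,4,6,7,8,9,10} 7  {3,4,6,7,8,9,10} 42  {3,5,6,7,8,9,10} 105  {4,5,6,7,8,9,10} 21
  8 to go: {0,2,3,4,6,8,9,10} 28  {0,3,4,6,7,8,9,10} 168  {0,3,5,6,7,8,9,10} 420  {1,2,3,4,6,8,9,10} 8  {1,2,4,6,7,8,9,10} 8  {2,3,4,6,7,8,9,10} 56  {2,4,5,6,7,8,9,10} 28  {3,4,5,6,7,8,9,10} 168
  9 to go: {0,1,2,3,4,6,8,9,10} 36  {0,2,3,4,6,7,8,9,10} 252  {0,3,4,5,6,7,8,9,10} 756  {1,2,3,4,6,7,8,9,10} 72  {1,2,4,5,6,7,8,9,10} 36  {2,3,4,5,6,7,8,9,10} 252
  if 0:j drops first: 360 orders
  if 1:h drops first: 1260 orders
  if 5:k drops first: 360 orders
heap linearizations: 1980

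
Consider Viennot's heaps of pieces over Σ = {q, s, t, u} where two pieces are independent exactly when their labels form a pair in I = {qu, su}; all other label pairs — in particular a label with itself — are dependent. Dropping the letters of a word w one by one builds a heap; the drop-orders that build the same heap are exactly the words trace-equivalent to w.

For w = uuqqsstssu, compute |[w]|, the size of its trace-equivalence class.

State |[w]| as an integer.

45

drop 0:u onto floor
drop 1:u onto {0:u}
drop 2:q onto floor
drop 3:q onto {2:q}
drop 4:s onto {3:q}
drop 5:s onto {4:s}
drop 6:t onto {1:u, 5:s}
drop 7:s onto {6:t}
drop 8:s onto {7:s}
drop 9:u onto {6:t}
ground layer = {0:u, 2:q}
drop-orders for the pieces not yet dropped (sum over which currently-grounded one goes next):
  1 to go: {8} 1  {9} 1
  2 to go: {7,8} 1  {8,9} 2
  3 to go: {7,8,9} 3
  4 to go: {6,7,8,9} 3
  5 to go: {1,6,7,8,9} 3  {5,6,7,8,9} 3
  6 to go: {0,1,6,7,8,9} 3  {1,5,6,7,8,9} 6  {4,5,6,7,8,9} 3
  7 to go: {0,1,5,6,7,8,9} 9  {1,4,5,6,7,8,9} 9  {3,4,5,6,7,8,9} 3
  8 to go: {0,1,4,5,6,7,8,9} 18  {1,3,4,5,6,7,8,9} 12  {2,3,4,5,6,7,8,9} 3
  if 0:u drops first: 15 orders
  if 2:q drops first: 30 orders
heap linearizations: 45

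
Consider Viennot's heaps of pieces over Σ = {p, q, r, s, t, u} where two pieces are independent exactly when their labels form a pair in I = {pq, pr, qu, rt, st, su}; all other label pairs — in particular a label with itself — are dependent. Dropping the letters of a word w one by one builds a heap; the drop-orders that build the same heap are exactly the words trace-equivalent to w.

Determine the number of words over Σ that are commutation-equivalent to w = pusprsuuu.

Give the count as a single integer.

16

0(p) covers ∅
1(u) covers 0:p
2(s) covers 0:p
3(p) covers 1:u, 2:s
4(r) covers 1:u, 2:s
5(s) covers 3:p, 4:r
6(u) covers 3:p, 4:r
7(u) covers 6:u
8(u) covers 7:u
floor of heap: 0:p
completions by unplaced set U, small U first (add the entries for U minus each lowest piece of U):
  |U|=1: {5}:1  {8}:1
  |U|=2: {5,8}:2  {7,8}:1
  |U|=3: {5,7,8}:3  {6,7,8}:1
  |U|=4: {5,6,7,8}:4
  |U|=5: {3,5,6,7,8}:4  {4,5,6,7,8}:4
  |U|=6: {3,4,5,6,7,8}:8
  |U|=7: {1,3,4,5,6,7,8}:8  {2,3,4,5,6,7,8}:8
  start at 0(p): 16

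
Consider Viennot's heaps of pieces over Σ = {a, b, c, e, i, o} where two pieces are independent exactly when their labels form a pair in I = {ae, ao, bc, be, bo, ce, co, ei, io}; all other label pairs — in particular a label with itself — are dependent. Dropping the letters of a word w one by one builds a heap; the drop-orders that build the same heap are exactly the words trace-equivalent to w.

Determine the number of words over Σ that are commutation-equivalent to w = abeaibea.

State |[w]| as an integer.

0(a) covers ∅
1(b) covers 0:a
2(e) covers ∅
3(a) covers 1:b
4(i) covers 3:a
5(b) covers 4:i
6(e) covers 2:e
7(a) covers 5:b
floor of heap: 0:a, 2:e
completions by unplaced set U, small U first (add the entries for U minus each lowest piece of U):
  |U|=1: {6}:1  {7}:1
  |U|=2: {2,6}:1  {5,7}:1  {6,7}:2
  |U|=3: {2,6,7}:3  {4,5,7}:1  {5,6,7}:3
  |U|=4: {2,5,6,7}:6  {3,4,5,7}:1  {4,5,6,7}:4
  |U|=5: {1,3,4,5,7}:1  {2,4,5,6,7}:10  {3,4,5,6,7}:5
  |U|=6: {0,1,3,4,5,7}:1  {1,3,4,5,6,7}:6  {2,3,4,5,6,7}:15
  start at 0(a): 21
  start at 2(e): 7
sum over floor = 28

28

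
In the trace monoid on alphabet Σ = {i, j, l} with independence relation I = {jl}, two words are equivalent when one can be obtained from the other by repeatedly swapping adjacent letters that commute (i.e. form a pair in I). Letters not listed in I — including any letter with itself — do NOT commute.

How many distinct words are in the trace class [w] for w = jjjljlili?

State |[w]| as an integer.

15

drop 0:j onto floor
drop 1:j onto {0:j}
drop 2:j onto {1:j}
drop 3:l onto floor
drop 4:j onto {2:j}
drop 5:l onto {3:l}
drop 6:i onto {4:j, 5:l}
drop 7:l onto {6:i}
drop 8:i onto {7:l}
ground layer = {0:j, 3:l}
drop-orders for the pieces not yet dropped (sum over which currently-grounded one goes next):
  1 to go: {8} 1
  2 to go: {7,8} 1
  3 to go: {6,7,8} 1
  4 to go: {4,6,7,8} 1  {5,6,7,8} 1
  5 to go: {2,4,6,7,8} 1  {3,5,6,7,8} 1  {4,5,6,7,8} 2
  6 to go: {1,2,4,6,7,8} 1  {2,4,5,6,7,8} 3  {3,4,5,6,7,8} 3
  7 to go: {0,1,2,4,6,7,8} 1  {1,2,4,5,6,7,8} 4  {2,3,4,5,6,7,8} 6
  if 0:j drops first: 10 orders
  if 3:l drops first: 5 orders
heap linearizations: 15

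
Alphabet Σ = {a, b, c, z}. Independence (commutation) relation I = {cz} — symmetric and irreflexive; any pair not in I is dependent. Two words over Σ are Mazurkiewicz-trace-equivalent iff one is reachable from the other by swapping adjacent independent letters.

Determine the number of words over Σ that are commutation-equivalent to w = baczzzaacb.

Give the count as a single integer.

4

drop 0:b onto floor
drop 1:a onto {0:b}
drop 2:c onto {1:a}
drop 3:z onto {1:a}
drop 4:z onto {3:z}
drop 5:z onto {4:z}
drop 6:a onto {2:c, 5:z}
drop 7:a onto {6:a}
drop 8:c onto {7:a}
drop 9:b onto {8:c}
ground layer = {0:b}
drop-orders for the pieces not yet dropped (sum over which currently-grounded one goes next):
  1 to go: {9} 1
  2 to go: {8,9} 1
  3 to go: {7,8,9} 1
  4 to go: {6,7,8,9} 1
  5 to go: {2,6,7,8,9} 1  {5,6,7,8,9} 1
  6 to go: {2,5,6,7,8,9} 2  {4,5,6,7,8,9} 1
  7 to go: {2,4,5,6,7,8,9} 3  {3,4,5,6,7,8,9} 1
  8 to go: {2,3,4,5,6,7,8,9} 4
  if 0:b drops first: 4 orders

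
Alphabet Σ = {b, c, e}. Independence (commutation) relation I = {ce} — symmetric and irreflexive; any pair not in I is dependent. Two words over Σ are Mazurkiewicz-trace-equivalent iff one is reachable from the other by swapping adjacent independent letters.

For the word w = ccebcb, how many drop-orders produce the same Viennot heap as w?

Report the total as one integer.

drop 0:c onto floor
drop 1:c onto {0:c}
drop 2:e onto floor
drop 3:b onto {1:c, 2:e}
drop 4:c onto {3:b}
drop 5:b onto {4:c}
ground layer = {0:c, 2:e}
drop-orders for the pieces not yet dropped (sum over which currently-grounded one goes next):
  1 to go: {5} 1
  2 to go: {4,5} 1
  3 to go: {3,4,5} 1
  4 to go: {1,3,4,5} 1  {2,3,4,5} 1
  if 0:c drops first: 2 orders
  if 2:e drops first: 1 orders
heap linearizations: 3

3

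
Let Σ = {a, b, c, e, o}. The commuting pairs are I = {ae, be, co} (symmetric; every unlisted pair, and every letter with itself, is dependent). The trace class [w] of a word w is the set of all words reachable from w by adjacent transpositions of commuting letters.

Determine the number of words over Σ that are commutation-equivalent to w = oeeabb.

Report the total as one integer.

piece 0:o — minimal
piece 1:e rests on {0:o}
piece 2:e rests on {1:e}
piece 3:a rests on {0:o}
piece 4:b rests on {3:a}
piece 5:b rests on {4:b}
minimal pieces: {0:o}
ways to finish when only these pieces remain (= sum over removing one remaining piece with nothing left below it):
  1 left: {2}→1  {5}→1
  2 left: {1,2}→1  {2,5}→2  {4,5}→1
  3 left: {1,2,5}→3  {2,4,5}→3  {3,4,5}→1
  4 left: {1,2,4,5}→6  {2,3,4,5}→4
  placing 0:o first → 10 extensions

10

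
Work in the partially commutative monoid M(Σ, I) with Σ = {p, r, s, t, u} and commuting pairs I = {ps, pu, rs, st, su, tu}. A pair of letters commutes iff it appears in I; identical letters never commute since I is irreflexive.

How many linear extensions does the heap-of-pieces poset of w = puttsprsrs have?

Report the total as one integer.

#0=p has no predecessor
#1=u has no predecessor
#2=t depends on [0:p]
#3=t depends on [2:t]
#4=s has no predecessor
#5=p depends on [3:t]
#6=r depends on [1:u, 5:p]
#7=s depends on [4:s]
#8=r depends on [6:r]
#9=s depends on [7:s]
sources: [0:p, 1:u, 4:s]
N(rest) = Σ N(rest − s) over sources s of rest; N(one piece) = 1:
  size 1 → [8]=1  [9]=1
  size 2 → [6,8]=1  [7,9]=1  [8,9]=2
  size 3 → [1,6,8]=1  [4,7,9]=1  [5,6,8]=1  [6,8,9]=3  [7,8,9]=3
  size 4 → [1,5,6,8]=2  [1,6,8,9]=4  [3,5,6,8]=1  [4,7,8,9]=4  [5,6,8,9]=4  [6,7,8,9]=6
  size 5 → [1,3,5,6,8]=3  [1,5,6,8,9]=10  [1,6,7,8,9]=10  [2,3,5,6,8]=1  [3,5,6,8,9]=5  [4,6,7,8,9]=10  [5,6,7,8,9]=10
  size 6 → [0,2,3,5,6,8]=1  [1,2,3,5,6,8]=4  [1,3,5,6,8,9]=18  [1,4,6,7,8,9]=20  [1,5,6,7,8,9]=30  [2,3,5,6,8,9]=6  [3,5,6,7,8,9]=15  [4,5,6,7,8,9]=20
  size 7 → [0,1,2,3,5,6,8]=5  [0,2,3,5,6,8,9]=7  [1,2,3,5,6,8,9]=28  [1,3,5,6,7,8,9]=63  [1,4,5,6,7,8,9]=70  [2,3,5,6,7,8,9]=21  [3,4,5,6,7,8,9]=35
  size 8 → [0,1,2,3,5,6,8,9]=40  [0,2,3,5,6,7,8,9]=28  [1,2,3,5,6,7,8,9]=112  [1,3,4,5,6,7,8,9]=168  [2,3,4,5,6,7,8,9]=56
  first=0(p) contributes 336
  first=1(u) contributes 84
  first=4(s) contributes 180
|[w]| = 600

600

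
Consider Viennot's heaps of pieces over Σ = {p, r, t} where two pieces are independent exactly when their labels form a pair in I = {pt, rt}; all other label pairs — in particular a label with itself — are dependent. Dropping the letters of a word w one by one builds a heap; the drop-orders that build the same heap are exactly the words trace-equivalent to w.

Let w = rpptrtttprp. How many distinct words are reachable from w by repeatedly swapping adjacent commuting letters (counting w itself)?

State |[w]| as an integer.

#0=r has no predecessor
#1=p depends on [0:r]
#2=p depends on [1:p]
#3=t has no predecessor
#4=r depends on [2:p]
#5=t depends on [3:t]
#6=t depends on [5:t]
#7=t depends on [6:t]
#8=p depends on [4:r]
#9=r depends on [8:p]
#10=p depends on [9:r]
sources: [0:r, 3:t]
N(rest) = Σ N(rest − s) over sources s of rest; N(one piece) = 1:
  size 1 → [7]=1  [10]=1
  size 2 → [6,7]=1  [7,10]=2  [9,10]=1
  size 3 → [5,6,7]=1  [6,7,10]=3  [7,9,10]=3  [8,9,10]=1
  size 4 → [3,5,6,7]=1  [4,8,9,10]=1  [5,6,7,10]=4  [6,7,9,10]=6  [7,8,9,10]=4
  size 5 → [2,4,8,9,10]=1  [3,5,6,7,10]=5  [4,7,8,9,10]=5  [5,6,7,9,10]=10  [6,7,8,9,10]=10
  size 6 → [1,2,4,8,9,10]=1  [2,4,7,8,9,10]=6  [3,5,6,7,9,10]=15  [4,6,7,8,9,10]=15  [5,6,7,8,9,10]=20
  size 7 → [0,1,2,4,8,9,10]=1  [1,2,4,7,8,9,10]=7  [2,4,6,7,8,9,10]=21  [3,5,6,7,8,9,10]=35  [4,5,6,7,8,9,10]=35
  size 8 → [0,1,2,4,7,8,9,10]=8  [1,2,4,6,7,8,9,10]=28  [2,4,5,6,7,8,9,10]=56  [3,4,5,6,7,8,9,10]=70
  size 9 → [0,1,2,4,6,7,8,9,10]=36  [1,2,4,5,6,7,8,9,10]=84  [2,3,4,5,6,7,8,9,10]=126
  first=0(r) contributes 210
  first=3(t) contributes 120
|[w]| = 330

330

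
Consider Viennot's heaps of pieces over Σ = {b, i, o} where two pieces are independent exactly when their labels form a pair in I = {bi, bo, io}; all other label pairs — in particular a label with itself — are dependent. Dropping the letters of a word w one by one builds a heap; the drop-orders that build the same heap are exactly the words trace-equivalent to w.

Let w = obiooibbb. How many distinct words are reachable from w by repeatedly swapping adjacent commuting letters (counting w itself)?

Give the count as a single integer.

1260

piece 0:o — minimal
piece 1:b — minimal
piece 2:i — minimal
piece 3:o rests on {0:o}
piece 4:o rests on {3:o}
piece 5:i rests on {2:i}
piece 6:b rests on {1:b}
piece 7:b rests on {6:b}
piece 8:b rests on {7:b}
minimal pieces: {0:o, 1:b, 2:i}
ways to finish when only these pieces remain (= sum over removing one remaining piece with nothing left below it):
  1 left: {4}→1  {5}→1  {8}→1
  2 left: {2,5}→1  {3,4}→1  {4,5}→2  {4,8}→2  {5,8}→2  {7,8}→1
  3 left: {0,3,4}→1  {2,4,5}→3  {2,5,8}→3  {3,4,5}→3  {3,4,8}→3  {4,5,8}→6  {4,7,8}→3  {5,7,8}→3  {6,7,8}→1
  4 left: {0,3,4,5}→4  {0,3,4,8}→4  {1,6,7,8}→1  {2,3,4,5}→6  {2,4,5,8}→12  {2,5,7,8}→6  {3,4,5,8}→12  {3,4,7,8}→6  {4,5,7,8}→12  {4,6,7,8}→4  {5,6,7,8}→4
  5 left: {0,2,3,4,5}→10  {0,3,4,5,8}→20  {0,3,4,7,8}→10  {1,4,6,7,8}→5  {1,5,6,7,8}→5  {2,3,4,5,8}→30  {2,4,5,7,8}→30  {2,5,6,7,8}→10  {3,4,5,7,8}→30  {3,4,6,7,8}→10  {4,5,6,7,8}→20
  6 left: {0,2,3,4,5,8}→60  {0,3,4,5,7,8}→60  {0,3,4,6,7,8}→20  {1,2,5,6,7,8}→15  {1,3,4,6,7,8}→15  {1,4,5,6,7,8}→30  {2,3,4,5,7,8}→90  {2,4,5,6,7,8}→60  {3,4,5,6,7,8}→60
  7 left: {0,1,3,4,6,7,8}→35  {0,2,3,4,5,7,8}→210  {0,3,4,5,6,7,8}→140  {1,2,4,5,6,7,8}→105  {1,3,4,5,6,7,8}→105  {2,3,4,5,6,7,8}→210
  placing 0:o first → 420 extensions
  placing 1:b first → 560 extensions
  placing 2:i first → 280 extensions
total linear extensions = 1260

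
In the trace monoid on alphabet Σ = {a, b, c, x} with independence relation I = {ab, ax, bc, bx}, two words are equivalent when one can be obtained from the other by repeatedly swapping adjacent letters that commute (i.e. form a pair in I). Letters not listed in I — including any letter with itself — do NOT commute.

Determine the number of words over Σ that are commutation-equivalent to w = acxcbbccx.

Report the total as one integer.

drop 0:a onto floor
drop 1:c onto {0:a}
drop 2:x onto {1:c}
drop 3:c onto {2:x}
drop 4:b onto floor
drop 5:b onto {4:b}
drop 6:c onto {3:c}
drop 7:c onto {6:c}
drop 8:x onto {7:c}
ground layer = {0:a, 4:b}
drop-orders for the pieces not yet dropped (sum over which currently-grounded one goes next):
  1 to go: {5} 1  {8} 1
  2 to go: {4,5} 1  {5,8} 2  {7,8} 1
  3 to go: {4,5,8} 3  {5,7,8} 3  {6,7,8} 1
  4 to go: {3,6,7,8} 1  {4,5,7,8} 6  {5,6,7,8} 4
  5 to go: {2,3,6,7,8} 1  {3,5,6,7,8} 5  {4,5,6,7,8} 10
  6 to go: {1,2,3,6,7,8} 1  {2,3,5,6,7,8} 6  {3,4,5,6,7,8} 15
  7 to go: {0,1,2,3,6,7,8} 1  {1,2,3,5,6,7,8} 7  {2,3,4,5,6,7,8} 21
  if 0:a drops first: 28 orders
  if 4:b drops first: 8 orders
heap linearizations: 36

36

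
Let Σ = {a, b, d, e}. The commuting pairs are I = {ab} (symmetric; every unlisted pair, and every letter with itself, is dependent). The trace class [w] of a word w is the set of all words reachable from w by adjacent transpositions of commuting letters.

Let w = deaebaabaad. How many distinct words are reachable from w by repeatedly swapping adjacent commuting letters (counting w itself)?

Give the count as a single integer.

15

piece 0:d — minimal
piece 1:e rests on {0:d}
piece 2:a rests on {1:e}
piece 3:e rests on {2:a}
piece 4:b rests on {3:e}
piece 5:a rests on {3:e}
piece 6:a rests on {5:a}
piece 7:b rests on {4:b}
piece 8:a rests on {6:a}
piece 9:a rests on {8:a}
piece 10:d rests on {7:b, 9:a}
minimal pieces: {0:d}
ways to finish when only these pieces remain (= sum over removing one remaining piece with nothing left below it):
  1 left: {10}→1
  2 left: {7,10}→1  {9,10}→1
  3 left: {4,7,10}→1  {7,9,10}→2  {8,9,10}→1
  4 left: {4,7,9,10}→3  {6,8,9,10}→1  {7,8,9,10}→3
  5 left: {4,7,8,9,10}→6  {5,6,8,9,10}→1  {6,7,8,9,10}→4
  6 left: {4,6,7,8,9,10}→10  {5,6,7,8,9,10}→5
  7 left: {4,5,6,7,8,9,10}→15
  8 left: {3,4,5,6,7,8,9,10}→15
  9 left: {2,3,4,5,6,7,8,9,10}→15
  placing 0:d first → 15 extensions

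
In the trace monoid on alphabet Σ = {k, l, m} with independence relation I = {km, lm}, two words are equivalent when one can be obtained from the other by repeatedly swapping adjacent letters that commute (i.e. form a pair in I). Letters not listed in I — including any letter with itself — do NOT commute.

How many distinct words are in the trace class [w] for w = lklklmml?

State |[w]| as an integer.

28

0(l) covers ∅
1(k) covers 0:l
2(l) covers 1:k
3(k) covers 2:l
4(l) covers 3:k
5(m) covers ∅
6(m) covers 5:m
7(l) covers 4:l
floor of heap: 0:l, 5:m
completions by unplaced set U, small U first (add the entries for U minus each lowest piece of U):
  |U|=1: {6}:1  {7}:1
  |U|=2: {4,7}:1  {5,6}:1  {6,7}:2
  |U|=3: {3,4,7}:1  {4,6,7}:3  {5,6,7}:3
  |U|=4: {2,3,4,7}:1  {3,4,6,7}:4  {4,5,6,7}:6
  |U|=5: {1,2,3,4,7}:1  {2,3,4,6,7}:5  {3,4,5,6,7}:10
  |U|=6: {0,1,2,3,4,7}:1  {1,2,3,4,6,7}:6  {2,3,4,5,6,7}:15
  start at 0(l): 21
  start at 5(m): 7
sum over floor = 28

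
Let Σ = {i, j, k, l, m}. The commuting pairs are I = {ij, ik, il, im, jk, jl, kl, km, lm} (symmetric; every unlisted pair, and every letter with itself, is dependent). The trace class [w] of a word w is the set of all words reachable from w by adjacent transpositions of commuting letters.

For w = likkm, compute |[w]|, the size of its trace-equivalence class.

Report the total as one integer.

60

0(l) covers ∅
1(i) covers ∅
2(k) covers ∅
3(k) covers 2:k
4(m) covers ∅
floor of heap: 0:l, 1:i, 2:k, 4:m
completions by unplaced set U, small U first (add the entries for U minus each lowest piece of U):
  |U|=1: {0}:1  {1}:1  {3}:1  {4}:1
  |U|=2: {0,1}:2  {0,3}:2  {0,4}:2  {1,3}:2  {1,4}:2  {2,3}:1  {3,4}:2
  |U|=3: {0,1,3}:6  {0,1,4}:6  {0,2,3}:3  {0,3,4}:6  {1,2,3}:3  {1,3,4}:6  {2,3,4}:3
  start at 0(l): 12
  start at 1(i): 12
  start at 2(k): 24
  start at 4(m): 12
sum over floor = 60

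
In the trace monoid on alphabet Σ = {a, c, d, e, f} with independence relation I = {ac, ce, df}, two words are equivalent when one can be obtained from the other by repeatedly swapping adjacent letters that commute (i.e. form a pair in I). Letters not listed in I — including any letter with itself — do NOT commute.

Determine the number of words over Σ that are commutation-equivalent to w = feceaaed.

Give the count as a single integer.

6

#0=f has no predecessor
#1=e depends on [0:f]
#2=c depends on [0:f]
#3=e depends on [1:e]
#4=a depends on [3:e]
#5=a depends on [4:a]
#6=e depends on [5:a]
#7=d depends on [2:c, 6:e]
sources: [0:f]
N(rest) = Σ N(rest − s) over sources s of rest; N(one piece) = 1:
  size 1 → [7]=1
  size 2 → [2,7]=1  [6,7]=1
  size 3 → [2,6,7]=2  [5,6,7]=1
  size 4 → [2,5,6,7]=3  [4,5,6,7]=1
  size 5 → [2,4,5,6,7]=4  [3,4,5,6,7]=1
  size 6 → [1,3,4,5,6,7]=1  [2,3,4,5,6,7]=5
  first=0(f) contributes 6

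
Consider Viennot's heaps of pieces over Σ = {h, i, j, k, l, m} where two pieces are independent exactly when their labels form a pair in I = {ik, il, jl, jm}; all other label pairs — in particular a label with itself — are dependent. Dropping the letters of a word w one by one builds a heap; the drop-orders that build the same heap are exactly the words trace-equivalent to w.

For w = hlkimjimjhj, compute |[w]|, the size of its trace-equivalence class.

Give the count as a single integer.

12

drop 0:h onto floor
drop 1:l onto {0:h}
drop 2:k onto {1:l}
drop 3:i onto {0:h}
drop 4:m onto {2:k, 3:i}
drop 5:j onto {2:k, 3:i}
drop 6:i onto {4:m, 5:j}
drop 7:m onto {6:i}
drop 8:j onto {6:i}
drop 9:h onto {7:m, 8:j}
drop 10:j onto {9:h}
ground layer = {0:h}
drop-orders for the pieces not yet dropped (sum over which currently-grounded one goes next):
  1 to go: {10} 1
  2 to go: {9,10} 1
  3 to go: {7,9,10} 1  {8,9,10} 1
  4 to go: {7,8,9,10} 2
  5 to go: {6,7,8,9,10} 2
  6 to go: {4,6,7,8,9,10} 2  {5,6,7,8,9,10} 2
  7 to go: {4,5,6,7,8,9,10} 4
  8 to go: {2,4,5,6,7,8,9,10} 4  {3,4,5,6,7,8,9,10} 4
  9 to go: {1,2,4,5,6,7,8,9,10} 4  {2,3,4,5,6,7,8,9,10} 8
  if 0:h drops first: 12 orders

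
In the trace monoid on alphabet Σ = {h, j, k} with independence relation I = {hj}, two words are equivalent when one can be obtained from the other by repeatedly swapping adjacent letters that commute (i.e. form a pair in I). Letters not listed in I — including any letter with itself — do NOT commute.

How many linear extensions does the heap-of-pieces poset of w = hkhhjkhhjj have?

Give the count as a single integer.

18

drop 0:h onto floor
drop 1:k onto {0:h}
drop 2:h onto {1:k}
drop 3:h onto {2:h}
drop 4:j onto {1:k}
drop 5:k onto {3:h, 4:j}
drop 6:h onto {5:k}
drop 7:h onto {6:h}
drop 8:j onto {5:k}
drop 9:j onto {8:j}
ground layer = {0:h}
drop-orders for the pieces not yet dropped (sum over which currently-grounded one goes next):
  1 to go: {7} 1  {9} 1
  2 to go: {6,7} 1  {7,9} 2  {8,9} 1
  3 to go: {6,7,9} 3  {7,8,9} 3
  4 to go: {6,7,8,9} 6
  5 to go: {5,6,7,8,9} 6
  6 to go: {3,5,6,7,8,9} 6  {4,5,6,7,8,9} 6
  7 to go: {2,3,5,6,7,8,9} 6  {3,4,5,6,7,8,9} 12
  8 to go: {2,3,4,5,6,7,8,9} 18
  if 0:h drops first: 18 orders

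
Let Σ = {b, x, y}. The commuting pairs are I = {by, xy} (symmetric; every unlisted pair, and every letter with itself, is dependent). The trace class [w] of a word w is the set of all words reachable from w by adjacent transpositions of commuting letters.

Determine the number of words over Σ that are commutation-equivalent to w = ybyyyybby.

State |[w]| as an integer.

84

0(y) covers ∅
1(b) covers ∅
2(y) covers 0:y
3(y) covers 2:y
4(y) covers 3:y
5(y) covers 4:y
6(b) covers 1:b
7(b) covers 6:b
8(y) covers 5:y
floor of heap: 0:y, 1:b
completions by unplaced set U, small U first (add the entries for U minus each lowest piece of U):
  |U|=1: {7}:1  {8}:1
  |U|=2: {5,8}:1  {6,7}:1  {7,8}:2
  |U|=3: {1,6,7}:1  {4,5,8}:1  {5,7,8}:3  {6,7,8}:3
  |U|=4: {1,6,7,8}:4  {3,4,5,8}:1  {4,5,7,8}:4  {5,6,7,8}:6
  |U|=5: {1,5,6,7,8}:10  {2,3,4,5,8}:1  {3,4,5,7,8}:5  {4,5,6,7,8}:10
  |U|=6: {0,2,3,4,5,8}:1  {1,4,5,6,7,8}:20  {2,3,4,5,7,8}:6  {3,4,5,6,7,8}:15
  |U|=7: {0,2,3,4,5,7,8}:7  {1,3,4,5,6,7,8}:35  {2,3,4,5,6,7,8}:21
  start at 0(y): 56
  start at 1(b): 28
sum over floor = 84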